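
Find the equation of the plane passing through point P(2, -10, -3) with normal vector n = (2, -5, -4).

The plane through P with normal n = (a, b, c) satisfies n·(r - P) = 0,
i.e. ax + by + cz = a·x₀ + b·y₀ + c·z₀.
d = 2·2 + (-5)·(-10) + (-4)·(-3)
  = 4 + 50 + 12
  = 66
Equation: 2x - 5y - 4z = 66

2x - 5y - 4z = 66


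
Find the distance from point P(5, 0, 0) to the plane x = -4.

distance = |a·x₀ + b·y₀ + c·z₀ - d| / √(a² + b² + c²)
  = |1·5 + 0·0 + 0·0 - (-4)| / √(1² + 0² + 0²)
  = |5 + 0 + 0 + 4| / √(1 + 0 + 0)
  = |9| / √1
  = 9 / 1
  ≈ 9

9


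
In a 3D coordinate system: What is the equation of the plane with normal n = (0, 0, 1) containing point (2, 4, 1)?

The plane through P with normal n = (a, b, c) satisfies n·(r - P) = 0,
i.e. ax + by + cz = a·x₀ + b·y₀ + c·z₀.
d = 0·2 + 0·4 + 1·1
  = 0 + 0 + 1
  = 1
Equation: z = 1

z = 1


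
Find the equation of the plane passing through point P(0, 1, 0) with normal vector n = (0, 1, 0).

The plane through P with normal n = (a, b, c) satisfies n·(r - P) = 0,
i.e. ax + by + cz = a·x₀ + b·y₀ + c·z₀.
d = 0·0 + 1·1 + 0·0
  = 0 + 1 + 0
  = 1
Equation: y = 1

y = 1


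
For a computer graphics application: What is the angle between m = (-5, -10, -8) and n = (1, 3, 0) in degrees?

m·n = (-5)·1 + (-10)·3 + (-8)·0 = -5 - 30 + 0 = -35
|m| = √((-5)² + (-10)² + (-8)²) = √189 ≈ 13.75
|n| = √(1² + 3² + 0²) = √10 ≈ 3.162
cos θ = (m·n)/(|m||n|) = -35/(13.75·3.162) ≈ -0.8051
θ = arccos(-0.8051) ≈ 143.6°

143.6°


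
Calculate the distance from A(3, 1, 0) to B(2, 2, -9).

d = √[(x₂-x₁)² + (y₂-y₁)² + (z₂-z₁)²]
  = √[(-1)² + 1² + (-9)²]
  = √[1 + 1 + 81]
  = √83
  ≈ 9.11

9.11


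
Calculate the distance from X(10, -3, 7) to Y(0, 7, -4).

d = √[(x₂-x₁)² + (y₂-y₁)² + (z₂-z₁)²]
  = √[(-10)² + 10² + (-11)²]
  = √[100 + 100 + 121]
  = √321
  ≈ 17.92

17.92


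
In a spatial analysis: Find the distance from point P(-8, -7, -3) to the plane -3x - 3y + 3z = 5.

distance = |a·x₀ + b·y₀ + c·z₀ - d| / √(a² + b² + c²)
  = |(-3)·(-8) + (-3)·(-7) + 3·(-3) - 5| / √((-3)² + (-3)² + 3²)
  = |24 + 21 - 9 - 5| / √(9 + 9 + 9)
  = |31| / √27
  = 31 / 5.196
  ≈ 5.966

5.966


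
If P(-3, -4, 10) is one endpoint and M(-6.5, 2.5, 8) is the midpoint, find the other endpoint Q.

Q = 2M - P
  = (2·(-6.5) - (-3), 2·2.5 - (-4), 2·8 - 10)
  = (-13 + 3, 5 + 4, 16 - 10)
  = (-10, 9, 6)

(-10, 9, 6)


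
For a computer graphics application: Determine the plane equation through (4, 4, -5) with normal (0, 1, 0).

The plane through P with normal n = (a, b, c) satisfies n·(r - P) = 0,
i.e. ax + by + cz = a·x₀ + b·y₀ + c·z₀.
d = 0·4 + 1·4 + 0·(-5)
  = 0 + 4 + 0
  = 4
Equation: y = 4

y = 4


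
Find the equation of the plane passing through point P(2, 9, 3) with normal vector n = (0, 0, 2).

The plane through P with normal n = (a, b, c) satisfies n·(r - P) = 0,
i.e. ax + by + cz = a·x₀ + b·y₀ + c·z₀.
d = 0·2 + 0·9 + 2·3
  = 0 + 0 + 6
  = 6
Equation: 2z = 6

2z = 6


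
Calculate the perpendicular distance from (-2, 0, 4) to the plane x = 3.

distance = |a·x₀ + b·y₀ + c·z₀ - d| / √(a² + b² + c²)
  = |1·(-2) + 0·0 + 0·4 - 3| / √(1² + 0² + 0²)
  = |-2 + 0 + 0 - 3| / √(1 + 0 + 0)
  = |-5| / √1
  = 5 / 1
  ≈ 5

5


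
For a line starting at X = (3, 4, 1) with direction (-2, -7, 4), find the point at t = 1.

P(t) = X + t·d
  = (3 + (-2)·1, 4 + (-7)·1, 1 + 4·1)
  = (3 - 2, 4 - 7, 1 + 4)
  = (1, -3, 5)

(1, -3, 5)


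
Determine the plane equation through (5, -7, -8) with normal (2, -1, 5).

The plane through P with normal n = (a, b, c) satisfies n·(r - P) = 0,
i.e. ax + by + cz = a·x₀ + b·y₀ + c·z₀.
d = 2·5 + (-1)·(-7) + 5·(-8)
  = 10 + 7 - 40
  = -23
Equation: 2x - y + 5z = -23

2x - y + 5z = -23


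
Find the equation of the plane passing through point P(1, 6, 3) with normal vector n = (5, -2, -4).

The plane through P with normal n = (a, b, c) satisfies n·(r - P) = 0,
i.e. ax + by + cz = a·x₀ + b·y₀ + c·z₀.
d = 5·1 + (-2)·6 + (-4)·3
  = 5 - 12 - 12
  = -19
Equation: 5x - 2y - 4z = -19

5x - 2y - 4z = -19


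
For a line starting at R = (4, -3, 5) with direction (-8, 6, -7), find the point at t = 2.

P(t) = R + t·d
  = (4 + (-8)·2, -3 + 6·2, 5 + (-7)·2)
  = (4 - 16, -3 + 12, 5 - 14)
  = (-12, 9, -9)

(-12, 9, -9)


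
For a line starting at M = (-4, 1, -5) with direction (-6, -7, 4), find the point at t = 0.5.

P(t) = M + t·d
  = (-4 + (-6)·0.5, 1 + (-7)·0.5, -5 + 4·0.5)
  = (-4 - 3, 1 - 3.5, -5 + 2)
  = (-7, -2.5, -3)

(-7, -2.5, -3)


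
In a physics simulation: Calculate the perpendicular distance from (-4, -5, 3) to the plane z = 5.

distance = |a·x₀ + b·y₀ + c·z₀ - d| / √(a² + b² + c²)
  = |0·(-4) + 0·(-5) + 1·3 - 5| / √(0² + 0² + 1²)
  = |0 + 0 + 3 - 5| / √(0 + 0 + 1)
  = |-2| / √1
  = 2 / 1
  ≈ 2

2


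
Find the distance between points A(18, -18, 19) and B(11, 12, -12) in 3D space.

d = √[(x₂-x₁)² + (y₂-y₁)² + (z₂-z₁)²]
  = √[(-7)² + 30² + (-31)²]
  = √[49 + 900 + 961]
  = √1910
  ≈ 43.7

43.7


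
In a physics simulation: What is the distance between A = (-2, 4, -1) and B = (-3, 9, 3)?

d = √[(x₂-x₁)² + (y₂-y₁)² + (z₂-z₁)²]
  = √[(-1)² + 5² + 4²]
  = √[1 + 25 + 16]
  = √42
  ≈ 6.481

6.481


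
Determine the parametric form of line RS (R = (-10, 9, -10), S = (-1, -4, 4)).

Direction vector d = S - R = (-1 + 10, -4 - 9, 4 + 10) = (9, -13, 14)
Parametric form r = R + t·d:
x = -10 + 9t, y = 9 - 13t, z = -10 + 14t

x = -10 + 9t, y = 9 - 13t, z = -10 + 14t


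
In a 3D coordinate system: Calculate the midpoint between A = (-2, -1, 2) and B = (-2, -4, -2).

M = ((x₁+x₂)/2, (y₁+y₂)/2, (z₁+z₂)/2)
  = ((-2 - 2)/2, (-1 - 4)/2, (2 - 2)/2)
  = (-4/2, -5/2, 0/2)
  = (-2, -2.5, 0)

(-2, -2.5, 0)


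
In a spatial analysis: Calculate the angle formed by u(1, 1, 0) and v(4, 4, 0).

u·v = 1·4 + 1·4 + 0·0 = 4 + 4 + 0 = 8
|u| = √(1² + 1² + 0²) = √2 ≈ 1.414
|v| = √(4² + 4² + 0²) = √32 ≈ 5.657
cos θ = (u·v)/(|u||v|) = 8/(1.414·5.657) ≈ 1
θ = arccos(1) ≈ 0°

0°


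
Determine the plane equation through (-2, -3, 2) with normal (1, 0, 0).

The plane through P with normal n = (a, b, c) satisfies n·(r - P) = 0,
i.e. ax + by + cz = a·x₀ + b·y₀ + c·z₀.
d = 1·(-2) + 0·(-3) + 0·2
  = -2 + 0 + 0
  = -2
Equation: x = -2

x = -2


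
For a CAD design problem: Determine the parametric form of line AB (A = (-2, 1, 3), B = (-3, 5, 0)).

Direction vector d = B - A = (-3 + 2, 5 - 1, 0 - 3) = (-1, 4, -3)
Parametric form r = A + t·d:
x = -2 - t, y = 1 + 4t, z = 3 - 3t

x = -2 - t, y = 1 + 4t, z = 3 - 3t


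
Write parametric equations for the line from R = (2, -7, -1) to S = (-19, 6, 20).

Direction vector d = S - R = (-19 - 2, 6 + 7, 20 + 1) = (-21, 13, 21)
Parametric form r = R + t·d:
x = 2 - 21t, y = -7 + 13t, z = -1 + 21t

x = 2 - 21t, y = -7 + 13t, z = -1 + 21t


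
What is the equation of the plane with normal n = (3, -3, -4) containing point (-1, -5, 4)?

The plane through P with normal n = (a, b, c) satisfies n·(r - P) = 0,
i.e. ax + by + cz = a·x₀ + b·y₀ + c·z₀.
d = 3·(-1) + (-3)·(-5) + (-4)·4
  = -3 + 15 - 16
  = -4
Equation: 3x - 3y - 4z = -4

3x - 3y - 4z = -4


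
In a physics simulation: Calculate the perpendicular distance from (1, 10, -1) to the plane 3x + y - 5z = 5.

distance = |a·x₀ + b·y₀ + c·z₀ - d| / √(a² + b² + c²)
  = |3·1 + 1·10 + (-5)·(-1) - 5| / √(3² + 1² + (-5)²)
  = |3 + 10 + 5 - 5| / √(9 + 1 + 25)
  = |13| / √35
  = 13 / 5.916
  ≈ 2.197

2.197


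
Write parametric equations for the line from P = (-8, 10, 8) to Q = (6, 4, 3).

Direction vector d = Q - P = (6 + 8, 4 - 10, 3 - 8) = (14, -6, -5)
Parametric form r = P + t·d:
x = -8 + 14t, y = 10 - 6t, z = 8 - 5t

x = -8 + 14t, y = 10 - 6t, z = 8 - 5t


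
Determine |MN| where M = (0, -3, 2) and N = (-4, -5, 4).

d = √[(x₂-x₁)² + (y₂-y₁)² + (z₂-z₁)²]
  = √[(-4)² + (-2)² + 2²]
  = √[16 + 4 + 4]
  = √24
  ≈ 4.899

4.899


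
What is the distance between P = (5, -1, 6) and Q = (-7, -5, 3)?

d = √[(x₂-x₁)² + (y₂-y₁)² + (z₂-z₁)²]
  = √[(-12)² + (-4)² + (-3)²]
  = √[144 + 16 + 9]
  = √169
  ≈ 13

13


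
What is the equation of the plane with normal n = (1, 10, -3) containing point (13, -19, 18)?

The plane through P with normal n = (a, b, c) satisfies n·(r - P) = 0,
i.e. ax + by + cz = a·x₀ + b·y₀ + c·z₀.
d = 1·13 + 10·(-19) + (-3)·18
  = 13 - 190 - 54
  = -231
Equation: x + 10y - 3z = -231

x + 10y - 3z = -231


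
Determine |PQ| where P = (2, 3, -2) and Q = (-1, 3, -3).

d = √[(x₂-x₁)² + (y₂-y₁)² + (z₂-z₁)²]
  = √[(-3)² + 0² + (-1)²]
  = √[9 + 0 + 1]
  = √10
  ≈ 3.162

3.162


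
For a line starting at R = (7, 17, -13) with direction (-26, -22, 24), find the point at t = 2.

P(t) = R + t·d
  = (7 + (-26)·2, 17 + (-22)·2, -13 + 24·2)
  = (7 - 52, 17 - 44, -13 + 48)
  = (-45, -27, 35)

(-45, -27, 35)


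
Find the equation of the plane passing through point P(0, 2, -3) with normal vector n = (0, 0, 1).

The plane through P with normal n = (a, b, c) satisfies n·(r - P) = 0,
i.e. ax + by + cz = a·x₀ + b·y₀ + c·z₀.
d = 0·0 + 0·2 + 1·(-3)
  = 0 + 0 - 3
  = -3
Equation: z = -3

z = -3


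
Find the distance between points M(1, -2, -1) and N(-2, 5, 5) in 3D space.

d = √[(x₂-x₁)² + (y₂-y₁)² + (z₂-z₁)²]
  = √[(-3)² + 7² + 6²]
  = √[9 + 49 + 36]
  = √94
  ≈ 9.695

9.695


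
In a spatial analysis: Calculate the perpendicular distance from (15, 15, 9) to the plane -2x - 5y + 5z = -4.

distance = |a·x₀ + b·y₀ + c·z₀ - d| / √(a² + b² + c²)
  = |(-2)·15 + (-5)·15 + 5·9 - (-4)| / √((-2)² + (-5)² + 5²)
  = |-30 - 75 + 45 + 4| / √(4 + 25 + 25)
  = |-56| / √54
  = 56 / 7.348
  ≈ 7.621

7.621


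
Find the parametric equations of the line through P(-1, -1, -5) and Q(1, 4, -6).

Direction vector d = Q - P = (1 + 1, 4 + 1, -6 + 5) = (2, 5, -1)
Parametric form r = P + t·d:
x = -1 + 2t, y = -1 + 5t, z = -5 - t

x = -1 + 2t, y = -1 + 5t, z = -5 - t


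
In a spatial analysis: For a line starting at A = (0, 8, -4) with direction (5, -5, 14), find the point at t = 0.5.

P(t) = A + t·d
  = (0 + 5·0.5, 8 + (-5)·0.5, -4 + 14·0.5)
  = (0 + 2.5, 8 - 2.5, -4 + 7)
  = (2.5, 5.5, 3)

(2.5, 5.5, 3)


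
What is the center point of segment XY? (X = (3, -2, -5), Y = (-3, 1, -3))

M = ((x₁+x₂)/2, (y₁+y₂)/2, (z₁+z₂)/2)
  = ((3 - 3)/2, (-2 + 1)/2, (-5 - 3)/2)
  = (0/2, -1/2, -8/2)
  = (0, -0.5, -4)

(0, -0.5, -4)


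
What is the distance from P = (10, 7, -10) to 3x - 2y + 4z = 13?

distance = |a·x₀ + b·y₀ + c·z₀ - d| / √(a² + b² + c²)
  = |3·10 + (-2)·7 + 4·(-10) - 13| / √(3² + (-2)² + 4²)
  = |30 - 14 - 40 - 13| / √(9 + 4 + 16)
  = |-37| / √29
  = 37 / 5.385
  ≈ 6.871

6.871


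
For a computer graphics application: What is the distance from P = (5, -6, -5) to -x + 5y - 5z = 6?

distance = |a·x₀ + b·y₀ + c·z₀ - d| / √(a² + b² + c²)
  = |(-1)·5 + 5·(-6) + (-5)·(-5) - 6| / √((-1)² + 5² + (-5)²)
  = |-5 - 30 + 25 - 6| / √(1 + 25 + 25)
  = |-16| / √51
  = 16 / 7.141
  ≈ 2.24

2.24


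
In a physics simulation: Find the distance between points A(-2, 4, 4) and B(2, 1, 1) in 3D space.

d = √[(x₂-x₁)² + (y₂-y₁)² + (z₂-z₁)²]
  = √[4² + (-3)² + (-3)²]
  = √[16 + 9 + 9]
  = √34
  ≈ 5.831

5.831


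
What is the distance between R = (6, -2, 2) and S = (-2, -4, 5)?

d = √[(x₂-x₁)² + (y₂-y₁)² + (z₂-z₁)²]
  = √[(-8)² + (-2)² + 3²]
  = √[64 + 4 + 9]
  = √77
  ≈ 8.775

8.775


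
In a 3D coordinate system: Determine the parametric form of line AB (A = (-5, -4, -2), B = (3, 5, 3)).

Direction vector d = B - A = (3 + 5, 5 + 4, 3 + 2) = (8, 9, 5)
Parametric form r = A + t·d:
x = -5 + 8t, y = -4 + 9t, z = -2 + 5t

x = -5 + 8t, y = -4 + 9t, z = -2 + 5t


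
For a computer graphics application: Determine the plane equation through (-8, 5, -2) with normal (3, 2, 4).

The plane through P with normal n = (a, b, c) satisfies n·(r - P) = 0,
i.e. ax + by + cz = a·x₀ + b·y₀ + c·z₀.
d = 3·(-8) + 2·5 + 4·(-2)
  = -24 + 10 - 8
  = -22
Equation: 3x + 2y + 4z = -22

3x + 2y + 4z = -22


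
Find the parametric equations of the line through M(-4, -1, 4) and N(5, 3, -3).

Direction vector d = N - M = (5 + 4, 3 + 1, -3 - 4) = (9, 4, -7)
Parametric form r = M + t·d:
x = -4 + 9t, y = -1 + 4t, z = 4 - 7t

x = -4 + 9t, y = -1 + 4t, z = 4 - 7t


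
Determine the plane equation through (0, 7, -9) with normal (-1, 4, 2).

The plane through P with normal n = (a, b, c) satisfies n·(r - P) = 0,
i.e. ax + by + cz = a·x₀ + b·y₀ + c·z₀.
d = (-1)·0 + 4·7 + 2·(-9)
  = 0 + 28 - 18
  = 10
Equation: -x + 4y + 2z = 10

-x + 4y + 2z = 10


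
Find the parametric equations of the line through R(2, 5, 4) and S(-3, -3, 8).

Direction vector d = S - R = (-3 - 2, -3 - 5, 8 - 4) = (-5, -8, 4)
Parametric form r = R + t·d:
x = 2 - 5t, y = 5 - 8t, z = 4 + 4t

x = 2 - 5t, y = 5 - 8t, z = 4 + 4t


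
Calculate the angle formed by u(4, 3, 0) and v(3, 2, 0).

u·v = 4·3 + 3·2 + 0·0 = 12 + 6 + 0 = 18
|u| = √(4² + 3² + 0²) = √25 ≈ 5
|v| = √(3² + 2² + 0²) = √13 ≈ 3.606
cos θ = (u·v)/(|u||v|) = 18/(5·3.606) ≈ 0.9985
θ = arccos(0.9985) ≈ 3.18°

3.18°


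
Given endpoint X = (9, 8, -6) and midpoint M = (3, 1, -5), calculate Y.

Y = 2M - X
  = (2·3 - 9, 2·1 - 8, 2·(-5) - (-6))
  = (6 - 9, 2 - 8, -10 + 6)
  = (-3, -6, -4)

(-3, -6, -4)


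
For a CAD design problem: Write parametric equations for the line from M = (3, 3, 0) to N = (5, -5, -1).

Direction vector d = N - M = (5 - 3, -5 - 3, -1 + 0) = (2, -8, -1)
Parametric form r = M + t·d:
x = 3 + 2t, y = 3 - 8t, z = 0 - t

x = 3 + 2t, y = 3 - 8t, z = 0 - t


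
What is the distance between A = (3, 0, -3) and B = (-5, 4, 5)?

d = √[(x₂-x₁)² + (y₂-y₁)² + (z₂-z₁)²]
  = √[(-8)² + 4² + 8²]
  = √[64 + 16 + 64]
  = √144
  ≈ 12

12


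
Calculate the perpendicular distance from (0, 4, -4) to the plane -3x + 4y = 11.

distance = |a·x₀ + b·y₀ + c·z₀ - d| / √(a² + b² + c²)
  = |(-3)·0 + 4·4 + 0·(-4) - 11| / √((-3)² + 4² + 0²)
  = |0 + 16 + 0 - 11| / √(9 + 16 + 0)
  = |5| / √25
  = 5 / 5
  ≈ 1

1


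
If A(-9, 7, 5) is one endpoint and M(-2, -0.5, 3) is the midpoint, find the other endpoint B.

B = 2M - A
  = (2·(-2) - (-9), 2·(-0.5) - 7, 2·3 - 5)
  = (-4 + 9, -1 - 7, 6 - 5)
  = (5, -8, 1)

(5, -8, 1)


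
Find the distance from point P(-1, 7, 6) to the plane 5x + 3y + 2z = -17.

distance = |a·x₀ + b·y₀ + c·z₀ - d| / √(a² + b² + c²)
  = |5·(-1) + 3·7 + 2·6 - (-17)| / √(5² + 3² + 2²)
  = |-5 + 21 + 12 + 17| / √(25 + 9 + 4)
  = |45| / √38
  = 45 / 6.164
  ≈ 7.3

7.3


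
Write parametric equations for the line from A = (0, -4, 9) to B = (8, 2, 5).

Direction vector d = B - A = (8 + 0, 2 + 4, 5 - 9) = (8, 6, -4)
Parametric form r = A + t·d:
x = 0 + 8t, y = -4 + 6t, z = 9 - 4t

x = 0 + 8t, y = -4 + 6t, z = 9 - 4t


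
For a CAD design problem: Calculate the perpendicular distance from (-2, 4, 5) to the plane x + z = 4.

distance = |a·x₀ + b·y₀ + c·z₀ - d| / √(a² + b² + c²)
  = |1·(-2) + 0·4 + 1·5 - 4| / √(1² + 0² + 1²)
  = |-2 + 0 + 5 - 4| / √(1 + 0 + 1)
  = |-1| / √2
  = 1 / 1.414
  ≈ 0.7071

0.7071


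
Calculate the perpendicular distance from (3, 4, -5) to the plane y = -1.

distance = |a·x₀ + b·y₀ + c·z₀ - d| / √(a² + b² + c²)
  = |0·3 + 1·4 + 0·(-5) - (-1)| / √(0² + 1² + 0²)
  = |0 + 4 + 0 + 1| / √(0 + 1 + 0)
  = |5| / √1
  = 5 / 1
  ≈ 5

5


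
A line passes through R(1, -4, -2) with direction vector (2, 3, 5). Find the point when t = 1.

P(t) = R + t·d
  = (1 + 2·1, -4 + 3·1, -2 + 5·1)
  = (1 + 2, -4 + 3, -2 + 5)
  = (3, -1, 3)

(3, -1, 3)


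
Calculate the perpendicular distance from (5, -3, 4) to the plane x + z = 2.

distance = |a·x₀ + b·y₀ + c·z₀ - d| / √(a² + b² + c²)
  = |1·5 + 0·(-3) + 1·4 - 2| / √(1² + 0² + 1²)
  = |5 + 0 + 4 - 2| / √(1 + 0 + 1)
  = |7| / √2
  = 7 / 1.414
  ≈ 4.95

4.95


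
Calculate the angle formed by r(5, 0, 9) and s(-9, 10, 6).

r·s = 5·(-9) + 0·10 + 9·6 = -45 + 0 + 54 = 9
|r| = √(5² + 0² + 9²) = √106 ≈ 10.3
|s| = √((-9)² + 10² + 6²) = √217 ≈ 14.73
cos θ = (r·s)/(|r||s|) = 9/(10.3·14.73) ≈ 0.05934
θ = arccos(0.05934) ≈ 86.6°

86.6°


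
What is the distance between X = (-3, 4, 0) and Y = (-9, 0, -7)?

d = √[(x₂-x₁)² + (y₂-y₁)² + (z₂-z₁)²]
  = √[(-6)² + (-4)² + (-7)²]
  = √[36 + 16 + 49]
  = √101
  ≈ 10.05

10.05


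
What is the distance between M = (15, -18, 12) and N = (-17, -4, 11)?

d = √[(x₂-x₁)² + (y₂-y₁)² + (z₂-z₁)²]
  = √[(-32)² + 14² + (-1)²]
  = √[1024 + 196 + 1]
  = √1221
  ≈ 34.94

34.94


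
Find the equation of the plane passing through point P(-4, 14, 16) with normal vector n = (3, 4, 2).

The plane through P with normal n = (a, b, c) satisfies n·(r - P) = 0,
i.e. ax + by + cz = a·x₀ + b·y₀ + c·z₀.
d = 3·(-4) + 4·14 + 2·16
  = -12 + 56 + 32
  = 76
Equation: 3x + 4y + 2z = 76

3x + 4y + 2z = 76


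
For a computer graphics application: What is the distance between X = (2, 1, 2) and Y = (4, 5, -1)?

d = √[(x₂-x₁)² + (y₂-y₁)² + (z₂-z₁)²]
  = √[2² + 4² + (-3)²]
  = √[4 + 16 + 9]
  = √29
  ≈ 5.385

5.385


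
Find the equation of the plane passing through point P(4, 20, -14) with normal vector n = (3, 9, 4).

The plane through P with normal n = (a, b, c) satisfies n·(r - P) = 0,
i.e. ax + by + cz = a·x₀ + b·y₀ + c·z₀.
d = 3·4 + 9·20 + 4·(-14)
  = 12 + 180 - 56
  = 136
Equation: 3x + 9y + 4z = 136

3x + 9y + 4z = 136


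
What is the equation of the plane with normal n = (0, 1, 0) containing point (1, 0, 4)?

The plane through P with normal n = (a, b, c) satisfies n·(r - P) = 0,
i.e. ax + by + cz = a·x₀ + b·y₀ + c·z₀.
d = 0·1 + 1·0 + 0·4
  = 0 + 0 + 0
  = 0
Equation: y = 0

y = 0


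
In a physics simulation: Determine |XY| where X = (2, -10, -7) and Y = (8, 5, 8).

d = √[(x₂-x₁)² + (y₂-y₁)² + (z₂-z₁)²]
  = √[6² + 15² + 15²]
  = √[36 + 225 + 225]
  = √486
  ≈ 22.05

22.05


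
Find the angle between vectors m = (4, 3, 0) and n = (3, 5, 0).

m·n = 4·3 + 3·5 + 0·0 = 12 + 15 + 0 = 27
|m| = √(4² + 3² + 0²) = √25 ≈ 5
|n| = √(3² + 5² + 0²) = √34 ≈ 5.831
cos θ = (m·n)/(|m||n|) = 27/(5·5.831) ≈ 0.9261
θ = arccos(0.9261) ≈ 22.17°

22.17°


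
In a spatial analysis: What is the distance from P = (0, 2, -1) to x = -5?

distance = |a·x₀ + b·y₀ + c·z₀ - d| / √(a² + b² + c²)
  = |1·0 + 0·2 + 0·(-1) - (-5)| / √(1² + 0² + 0²)
  = |0 + 0 + 0 + 5| / √(1 + 0 + 0)
  = |5| / √1
  = 5 / 1
  ≈ 5

5


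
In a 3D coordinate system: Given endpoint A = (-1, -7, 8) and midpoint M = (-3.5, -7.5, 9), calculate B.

B = 2M - A
  = (2·(-3.5) - (-1), 2·(-7.5) - (-7), 2·9 - 8)
  = (-7 + 1, -15 + 7, 18 - 8)
  = (-6, -8, 10)

(-6, -8, 10)


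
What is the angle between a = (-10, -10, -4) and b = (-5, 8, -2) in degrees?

a·b = (-10)·(-5) + (-10)·8 + (-4)·(-2) = 50 - 80 + 8 = -22
|a| = √((-10)² + (-10)² + (-4)²) = √216 ≈ 14.7
|b| = √((-5)² + 8² + (-2)²) = √93 ≈ 9.644
cos θ = (a·b)/(|a||b|) = -22/(14.7·9.644) ≈ -0.1552
θ = arccos(-0.1552) ≈ 98.93°

98.93°


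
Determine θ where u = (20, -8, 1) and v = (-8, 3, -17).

u·v = 20·(-8) + (-8)·3 + 1·(-17) = -160 - 24 - 17 = -201
|u| = √(20² + (-8)² + 1²) = √465 ≈ 21.56
|v| = √((-8)² + 3² + (-17)²) = √362 ≈ 19.03
cos θ = (u·v)/(|u||v|) = -201/(21.56·19.03) ≈ -0.4899
θ = arccos(-0.4899) ≈ 119.3°

119.3°


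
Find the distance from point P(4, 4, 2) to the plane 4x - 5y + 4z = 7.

distance = |a·x₀ + b·y₀ + c·z₀ - d| / √(a² + b² + c²)
  = |4·4 + (-5)·4 + 4·2 - 7| / √(4² + (-5)² + 4²)
  = |16 - 20 + 8 - 7| / √(16 + 25 + 16)
  = |-3| / √57
  = 3 / 7.55
  ≈ 0.3974

0.3974


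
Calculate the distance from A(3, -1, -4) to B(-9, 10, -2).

d = √[(x₂-x₁)² + (y₂-y₁)² + (z₂-z₁)²]
  = √[(-12)² + 11² + 2²]
  = √[144 + 121 + 4]
  = √269
  ≈ 16.4

16.4


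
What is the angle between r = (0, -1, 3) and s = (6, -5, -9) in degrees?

r·s = 0·6 + (-1)·(-5) + 3·(-9) = 0 + 5 - 27 = -22
|r| = √(0² + (-1)² + 3²) = √10 ≈ 3.162
|s| = √(6² + (-5)² + (-9)²) = √142 ≈ 11.92
cos θ = (r·s)/(|r||s|) = -22/(3.162·11.92) ≈ -0.5838
θ = arccos(-0.5838) ≈ 125.7°

125.7°


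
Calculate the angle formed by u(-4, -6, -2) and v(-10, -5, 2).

u·v = (-4)·(-10) + (-6)·(-5) + (-2)·2 = 40 + 30 - 4 = 66
|u| = √((-4)² + (-6)² + (-2)²) = √56 ≈ 7.483
|v| = √((-10)² + (-5)² + 2²) = √129 ≈ 11.36
cos θ = (u·v)/(|u||v|) = 66/(7.483·11.36) ≈ 0.7765
θ = arccos(0.7765) ≈ 39.06°

39.06°


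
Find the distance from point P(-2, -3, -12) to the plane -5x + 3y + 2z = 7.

distance = |a·x₀ + b·y₀ + c·z₀ - d| / √(a² + b² + c²)
  = |(-5)·(-2) + 3·(-3) + 2·(-12) - 7| / √((-5)² + 3² + 2²)
  = |10 - 9 - 24 - 7| / √(25 + 9 + 4)
  = |-30| / √38
  = 30 / 6.164
  ≈ 4.867

4.867


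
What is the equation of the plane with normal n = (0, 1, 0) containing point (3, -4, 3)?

The plane through P with normal n = (a, b, c) satisfies n·(r - P) = 0,
i.e. ax + by + cz = a·x₀ + b·y₀ + c·z₀.
d = 0·3 + 1·(-4) + 0·3
  = 0 - 4 + 0
  = -4
Equation: y = -4

y = -4


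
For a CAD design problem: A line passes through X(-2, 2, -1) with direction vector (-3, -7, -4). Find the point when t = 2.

P(t) = X + t·d
  = (-2 + (-3)·2, 2 + (-7)·2, -1 + (-4)·2)
  = (-2 - 6, 2 - 14, -1 - 8)
  = (-8, -12, -9)

(-8, -12, -9)


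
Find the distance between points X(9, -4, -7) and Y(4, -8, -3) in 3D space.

d = √[(x₂-x₁)² + (y₂-y₁)² + (z₂-z₁)²]
  = √[(-5)² + (-4)² + 4²]
  = √[25 + 16 + 16]
  = √57
  ≈ 7.55

7.55


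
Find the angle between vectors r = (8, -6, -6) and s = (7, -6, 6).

r·s = 8·7 + (-6)·(-6) + (-6)·6 = 56 + 36 - 36 = 56
|r| = √(8² + (-6)² + (-6)²) = √136 ≈ 11.66
|s| = √(7² + (-6)² + 6²) = √121 ≈ 11
cos θ = (r·s)/(|r||s|) = 56/(11.66·11) ≈ 0.4365
θ = arccos(0.4365) ≈ 64.12°

64.12°


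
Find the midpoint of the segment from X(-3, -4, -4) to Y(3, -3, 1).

M = ((x₁+x₂)/2, (y₁+y₂)/2, (z₁+z₂)/2)
  = ((-3 + 3)/2, (-4 - 3)/2, (-4 + 1)/2)
  = (0/2, -7/2, -3/2)
  = (0, -3.5, -1.5)

(0, -3.5, -1.5)


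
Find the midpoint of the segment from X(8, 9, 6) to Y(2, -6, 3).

M = ((x₁+x₂)/2, (y₁+y₂)/2, (z₁+z₂)/2)
  = ((8 + 2)/2, (9 - 6)/2, (6 + 3)/2)
  = (10/2, 3/2, 9/2)
  = (5, 1.5, 4.5)

(5, 1.5, 4.5)


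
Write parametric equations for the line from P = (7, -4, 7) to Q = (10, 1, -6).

Direction vector d = Q - P = (10 - 7, 1 + 4, -6 - 7) = (3, 5, -13)
Parametric form r = P + t·d:
x = 7 + 3t, y = -4 + 5t, z = 7 - 13t

x = 7 + 3t, y = -4 + 5t, z = 7 - 13t


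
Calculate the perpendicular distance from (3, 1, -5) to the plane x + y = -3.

distance = |a·x₀ + b·y₀ + c·z₀ - d| / √(a² + b² + c²)
  = |1·3 + 1·1 + 0·(-5) - (-3)| / √(1² + 1² + 0²)
  = |3 + 1 + 0 + 3| / √(1 + 1 + 0)
  = |7| / √2
  = 7 / 1.414
  ≈ 4.95

4.95


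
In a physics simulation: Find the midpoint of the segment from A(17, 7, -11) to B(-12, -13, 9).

M = ((x₁+x₂)/2, (y₁+y₂)/2, (z₁+z₂)/2)
  = ((17 - 12)/2, (7 - 13)/2, (-11 + 9)/2)
  = (5/2, -6/2, -2/2)
  = (2.5, -3, -1)

(2.5, -3, -1)


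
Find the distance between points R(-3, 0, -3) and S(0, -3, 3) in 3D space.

d = √[(x₂-x₁)² + (y₂-y₁)² + (z₂-z₁)²]
  = √[3² + (-3)² + 6²]
  = √[9 + 9 + 36]
  = √54
  ≈ 7.348

7.348


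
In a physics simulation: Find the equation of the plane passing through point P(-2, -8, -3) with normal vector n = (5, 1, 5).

The plane through P with normal n = (a, b, c) satisfies n·(r - P) = 0,
i.e. ax + by + cz = a·x₀ + b·y₀ + c·z₀.
d = 5·(-2) + 1·(-8) + 5·(-3)
  = -10 - 8 - 15
  = -33
Equation: 5x + y + 5z = -33

5x + y + 5z = -33


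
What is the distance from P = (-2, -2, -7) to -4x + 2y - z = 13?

distance = |a·x₀ + b·y₀ + c·z₀ - d| / √(a² + b² + c²)
  = |(-4)·(-2) + 2·(-2) + (-1)·(-7) - 13| / √((-4)² + 2² + (-1)²)
  = |8 - 4 + 7 - 13| / √(16 + 4 + 1)
  = |-2| / √21
  = 2 / 4.583
  ≈ 0.4364

0.4364


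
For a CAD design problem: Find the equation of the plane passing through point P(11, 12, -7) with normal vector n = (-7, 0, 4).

The plane through P with normal n = (a, b, c) satisfies n·(r - P) = 0,
i.e. ax + by + cz = a·x₀ + b·y₀ + c·z₀.
d = (-7)·11 + 0·12 + 4·(-7)
  = -77 + 0 - 28
  = -105
Equation: -7x + 4z = -105

-7x + 4z = -105


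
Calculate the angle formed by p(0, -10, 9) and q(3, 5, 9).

p·q = 0·3 + (-10)·5 + 9·9 = 0 - 50 + 81 = 31
|p| = √(0² + (-10)² + 9²) = √181 ≈ 13.45
|q| = √(3² + 5² + 9²) = √115 ≈ 10.72
cos θ = (p·q)/(|p||q|) = 31/(13.45·10.72) ≈ 0.2149
θ = arccos(0.2149) ≈ 77.59°

77.59°


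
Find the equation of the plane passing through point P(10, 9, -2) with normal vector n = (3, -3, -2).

The plane through P with normal n = (a, b, c) satisfies n·(r - P) = 0,
i.e. ax + by + cz = a·x₀ + b·y₀ + c·z₀.
d = 3·10 + (-3)·9 + (-2)·(-2)
  = 30 - 27 + 4
  = 7
Equation: 3x - 3y - 2z = 7

3x - 3y - 2z = 7


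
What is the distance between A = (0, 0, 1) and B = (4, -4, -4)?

d = √[(x₂-x₁)² + (y₂-y₁)² + (z₂-z₁)²]
  = √[4² + (-4)² + (-5)²]
  = √[16 + 16 + 25]
  = √57
  ≈ 7.55

7.55


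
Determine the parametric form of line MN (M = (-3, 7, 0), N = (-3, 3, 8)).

Direction vector d = N - M = (-3 + 3, 3 - 7, 8 + 0) = (0, -4, 8)
Parametric form r = M + t·d:
x = -3, y = 7 - 4t, z = 0 + 8t

x = -3, y = 7 - 4t, z = 0 + 8t


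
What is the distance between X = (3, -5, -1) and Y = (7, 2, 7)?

d = √[(x₂-x₁)² + (y₂-y₁)² + (z₂-z₁)²]
  = √[4² + 7² + 8²]
  = √[16 + 49 + 64]
  = √129
  ≈ 11.36

11.36


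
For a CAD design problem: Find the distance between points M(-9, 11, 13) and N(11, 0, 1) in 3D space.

d = √[(x₂-x₁)² + (y₂-y₁)² + (z₂-z₁)²]
  = √[20² + (-11)² + (-12)²]
  = √[400 + 121 + 144]
  = √665
  ≈ 25.79

25.79


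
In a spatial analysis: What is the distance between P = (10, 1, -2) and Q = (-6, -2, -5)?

d = √[(x₂-x₁)² + (y₂-y₁)² + (z₂-z₁)²]
  = √[(-16)² + (-3)² + (-3)²]
  = √[256 + 9 + 9]
  = √274
  ≈ 16.55

16.55


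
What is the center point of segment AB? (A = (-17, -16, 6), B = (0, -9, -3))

M = ((x₁+x₂)/2, (y₁+y₂)/2, (z₁+z₂)/2)
  = ((-17 + 0)/2, (-16 - 9)/2, (6 - 3)/2)
  = (-17/2, -25/2, 3/2)
  = (-8.5, -12.5, 1.5)

(-8.5, -12.5, 1.5)


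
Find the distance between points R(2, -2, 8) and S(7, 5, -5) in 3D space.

d = √[(x₂-x₁)² + (y₂-y₁)² + (z₂-z₁)²]
  = √[5² + 7² + (-13)²]
  = √[25 + 49 + 169]
  = √243
  ≈ 15.59

15.59


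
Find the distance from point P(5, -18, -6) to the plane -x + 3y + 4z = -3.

distance = |a·x₀ + b·y₀ + c·z₀ - d| / √(a² + b² + c²)
  = |(-1)·5 + 3·(-18) + 4·(-6) - (-3)| / √((-1)² + 3² + 4²)
  = |-5 - 54 - 24 + 3| / √(1 + 9 + 16)
  = |-80| / √26
  = 80 / 5.099
  ≈ 15.69

15.69


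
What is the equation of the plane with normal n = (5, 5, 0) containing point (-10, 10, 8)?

The plane through P with normal n = (a, b, c) satisfies n·(r - P) = 0,
i.e. ax + by + cz = a·x₀ + b·y₀ + c·z₀.
d = 5·(-10) + 5·10 + 0·8
  = -50 + 50 + 0
  = 0
Equation: 5x + 5y = 0

5x + 5y = 0


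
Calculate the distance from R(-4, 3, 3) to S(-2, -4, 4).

d = √[(x₂-x₁)² + (y₂-y₁)² + (z₂-z₁)²]
  = √[2² + (-7)² + 1²]
  = √[4 + 49 + 1]
  = √54
  ≈ 7.348

7.348


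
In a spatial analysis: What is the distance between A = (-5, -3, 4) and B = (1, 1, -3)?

d = √[(x₂-x₁)² + (y₂-y₁)² + (z₂-z₁)²]
  = √[6² + 4² + (-7)²]
  = √[36 + 16 + 49]
  = √101
  ≈ 10.05

10.05


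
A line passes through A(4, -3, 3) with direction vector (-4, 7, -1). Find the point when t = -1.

P(t) = A + t·d
  = (4 + (-4)·(-1), -3 + 7·(-1), 3 + (-1)·(-1))
  = (4 + 4, -3 - 7, 3 + 1)
  = (8, -10, 4)

(8, -10, 4)


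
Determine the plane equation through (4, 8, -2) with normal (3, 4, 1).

The plane through P with normal n = (a, b, c) satisfies n·(r - P) = 0,
i.e. ax + by + cz = a·x₀ + b·y₀ + c·z₀.
d = 3·4 + 4·8 + 1·(-2)
  = 12 + 32 - 2
  = 42
Equation: 3x + 4y + z = 42

3x + 4y + z = 42


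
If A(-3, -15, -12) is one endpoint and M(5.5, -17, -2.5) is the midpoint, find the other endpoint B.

B = 2M - A
  = (2·5.5 - (-3), 2·(-17) - (-15), 2·(-2.5) - (-12))
  = (11 + 3, -34 + 15, -5 + 12)
  = (14, -19, 7)

(14, -19, 7)


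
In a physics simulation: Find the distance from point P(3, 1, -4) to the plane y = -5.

distance = |a·x₀ + b·y₀ + c·z₀ - d| / √(a² + b² + c²)
  = |0·3 + 1·1 + 0·(-4) - (-5)| / √(0² + 1² + 0²)
  = |0 + 1 + 0 + 5| / √(0 + 1 + 0)
  = |6| / √1
  = 6 / 1
  ≈ 6

6


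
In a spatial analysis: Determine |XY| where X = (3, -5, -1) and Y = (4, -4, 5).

d = √[(x₂-x₁)² + (y₂-y₁)² + (z₂-z₁)²]
  = √[1² + 1² + 6²]
  = √[1 + 1 + 36]
  = √38
  ≈ 6.164

6.164


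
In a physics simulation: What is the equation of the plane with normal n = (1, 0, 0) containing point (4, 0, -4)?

The plane through P with normal n = (a, b, c) satisfies n·(r - P) = 0,
i.e. ax + by + cz = a·x₀ + b·y₀ + c·z₀.
d = 1·4 + 0·0 + 0·(-4)
  = 4 + 0 + 0
  = 4
Equation: x = 4

x = 4


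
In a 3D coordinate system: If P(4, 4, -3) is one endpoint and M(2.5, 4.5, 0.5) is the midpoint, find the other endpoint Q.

Q = 2M - P
  = (2·2.5 - 4, 2·4.5 - 4, 2·0.5 - (-3))
  = (5 - 4, 9 - 4, 1 + 3)
  = (1, 5, 4)

(1, 5, 4)


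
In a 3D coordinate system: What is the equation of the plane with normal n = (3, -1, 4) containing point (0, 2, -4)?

The plane through P with normal n = (a, b, c) satisfies n·(r - P) = 0,
i.e. ax + by + cz = a·x₀ + b·y₀ + c·z₀.
d = 3·0 + (-1)·2 + 4·(-4)
  = 0 - 2 - 16
  = -18
Equation: 3x - y + 4z = -18

3x - y + 4z = -18


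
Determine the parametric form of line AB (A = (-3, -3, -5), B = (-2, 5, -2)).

Direction vector d = B - A = (-2 + 3, 5 + 3, -2 + 5) = (1, 8, 3)
Parametric form r = A + t·d:
x = -3 + t, y = -3 + 8t, z = -5 + 3t

x = -3 + t, y = -3 + 8t, z = -5 + 3t


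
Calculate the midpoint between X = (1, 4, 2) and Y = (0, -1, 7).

M = ((x₁+x₂)/2, (y₁+y₂)/2, (z₁+z₂)/2)
  = ((1 + 0)/2, (4 - 1)/2, (2 + 7)/2)
  = (1/2, 3/2, 9/2)
  = (0.5, 1.5, 4.5)

(0.5, 1.5, 4.5)


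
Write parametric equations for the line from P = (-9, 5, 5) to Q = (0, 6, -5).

Direction vector d = Q - P = (0 + 9, 6 - 5, -5 - 5) = (9, 1, -10)
Parametric form r = P + t·d:
x = -9 + 9t, y = 5 + t, z = 5 - 10t

x = -9 + 9t, y = 5 + t, z = 5 - 10t


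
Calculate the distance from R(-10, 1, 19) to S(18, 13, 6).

d = √[(x₂-x₁)² + (y₂-y₁)² + (z₂-z₁)²]
  = √[28² + 12² + (-13)²]
  = √[784 + 144 + 169]
  = √1097
  ≈ 33.12

33.12


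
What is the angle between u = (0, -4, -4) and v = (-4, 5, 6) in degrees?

u·v = 0·(-4) + (-4)·5 + (-4)·6 = 0 - 20 - 24 = -44
|u| = √(0² + (-4)² + (-4)²) = √32 ≈ 5.657
|v| = √((-4)² + 5² + 6²) = √77 ≈ 8.775
cos θ = (u·v)/(|u||v|) = -44/(5.657·8.775) ≈ -0.8864
θ = arccos(-0.8864) ≈ 152.4°

152.4°


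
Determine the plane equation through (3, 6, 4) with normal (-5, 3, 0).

The plane through P with normal n = (a, b, c) satisfies n·(r - P) = 0,
i.e. ax + by + cz = a·x₀ + b·y₀ + c·z₀.
d = (-5)·3 + 3·6 + 0·4
  = -15 + 18 + 0
  = 3
Equation: -5x + 3y = 3

-5x + 3y = 3


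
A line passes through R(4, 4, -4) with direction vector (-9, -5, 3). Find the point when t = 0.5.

P(t) = R + t·d
  = (4 + (-9)·0.5, 4 + (-5)·0.5, -4 + 3·0.5)
  = (4 - 4.5, 4 - 2.5, -4 + 1.5)
  = (-0.5, 1.5, -2.5)

(-0.5, 1.5, -2.5)


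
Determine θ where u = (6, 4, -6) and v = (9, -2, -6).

u·v = 6·9 + 4·(-2) + (-6)·(-6) = 54 - 8 + 36 = 82
|u| = √(6² + 4² + (-6)²) = √88 ≈ 9.381
|v| = √(9² + (-2)² + (-6)²) = √121 ≈ 11
cos θ = (u·v)/(|u||v|) = 82/(9.381·11) ≈ 0.7947
θ = arccos(0.7947) ≈ 37.38°

37.38°


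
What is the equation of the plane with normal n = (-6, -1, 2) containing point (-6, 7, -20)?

The plane through P with normal n = (a, b, c) satisfies n·(r - P) = 0,
i.e. ax + by + cz = a·x₀ + b·y₀ + c·z₀.
d = (-6)·(-6) + (-1)·7 + 2·(-20)
  = 36 - 7 - 40
  = -11
Equation: -6x - y + 2z = -11

-6x - y + 2z = -11


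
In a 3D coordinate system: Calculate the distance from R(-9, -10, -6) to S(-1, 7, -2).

d = √[(x₂-x₁)² + (y₂-y₁)² + (z₂-z₁)²]
  = √[8² + 17² + 4²]
  = √[64 + 289 + 16]
  = √369
  ≈ 19.21

19.21


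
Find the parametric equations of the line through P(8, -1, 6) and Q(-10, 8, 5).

Direction vector d = Q - P = (-10 - 8, 8 + 1, 5 - 6) = (-18, 9, -1)
Parametric form r = P + t·d:
x = 8 - 18t, y = -1 + 9t, z = 6 - t

x = 8 - 18t, y = -1 + 9t, z = 6 - t


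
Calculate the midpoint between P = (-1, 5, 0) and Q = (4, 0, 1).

M = ((x₁+x₂)/2, (y₁+y₂)/2, (z₁+z₂)/2)
  = ((-1 + 4)/2, (5 + 0)/2, (0 + 1)/2)
  = (3/2, 5/2, 1/2)
  = (1.5, 2.5, 0.5)

(1.5, 2.5, 0.5)


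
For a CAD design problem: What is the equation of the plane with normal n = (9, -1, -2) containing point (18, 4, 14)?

The plane through P with normal n = (a, b, c) satisfies n·(r - P) = 0,
i.e. ax + by + cz = a·x₀ + b·y₀ + c·z₀.
d = 9·18 + (-1)·4 + (-2)·14
  = 162 - 4 - 28
  = 130
Equation: 9x - y - 2z = 130

9x - y - 2z = 130


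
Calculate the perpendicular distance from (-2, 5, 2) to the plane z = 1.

distance = |a·x₀ + b·y₀ + c·z₀ - d| / √(a² + b² + c²)
  = |0·(-2) + 0·5 + 1·2 - 1| / √(0² + 0² + 1²)
  = |0 + 0 + 2 - 1| / √(0 + 0 + 1)
  = |1| / √1
  = 1 / 1
  ≈ 1

1


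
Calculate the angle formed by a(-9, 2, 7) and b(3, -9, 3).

a·b = (-9)·3 + 2·(-9) + 7·3 = -27 - 18 + 21 = -24
|a| = √((-9)² + 2² + 7²) = √134 ≈ 11.58
|b| = √(3² + (-9)² + 3²) = √99 ≈ 9.95
cos θ = (a·b)/(|a||b|) = -24/(11.58·9.95) ≈ -0.2084
θ = arccos(-0.2084) ≈ 102°

102°


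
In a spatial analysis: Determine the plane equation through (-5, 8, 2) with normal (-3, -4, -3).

The plane through P with normal n = (a, b, c) satisfies n·(r - P) = 0,
i.e. ax + by + cz = a·x₀ + b·y₀ + c·z₀.
d = (-3)·(-5) + (-4)·8 + (-3)·2
  = 15 - 32 - 6
  = -23
Equation: -3x - 4y - 3z = -23

-3x - 4y - 3z = -23


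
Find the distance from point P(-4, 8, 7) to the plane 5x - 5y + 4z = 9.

distance = |a·x₀ + b·y₀ + c·z₀ - d| / √(a² + b² + c²)
  = |5·(-4) + (-5)·8 + 4·7 - 9| / √(5² + (-5)² + 4²)
  = |-20 - 40 + 28 - 9| / √(25 + 25 + 16)
  = |-41| / √66
  = 41 / 8.124
  ≈ 5.047

5.047


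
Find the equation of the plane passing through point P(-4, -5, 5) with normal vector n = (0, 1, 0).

The plane through P with normal n = (a, b, c) satisfies n·(r - P) = 0,
i.e. ax + by + cz = a·x₀ + b·y₀ + c·z₀.
d = 0·(-4) + 1·(-5) + 0·5
  = 0 - 5 + 0
  = -5
Equation: y = -5

y = -5


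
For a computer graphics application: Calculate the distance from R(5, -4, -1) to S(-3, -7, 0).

d = √[(x₂-x₁)² + (y₂-y₁)² + (z₂-z₁)²]
  = √[(-8)² + (-3)² + 1²]
  = √[64 + 9 + 1]
  = √74
  ≈ 8.602

8.602


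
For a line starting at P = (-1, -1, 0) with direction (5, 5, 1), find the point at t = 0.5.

P(t) = P + t·d
  = (-1 + 5·0.5, -1 + 5·0.5, 0 + 1·0.5)
  = (-1 + 2.5, -1 + 2.5, 0 + 0.5)
  = (1.5, 1.5, 0.5)

(1.5, 1.5, 0.5)


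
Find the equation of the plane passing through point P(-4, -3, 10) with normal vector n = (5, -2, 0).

The plane through P with normal n = (a, b, c) satisfies n·(r - P) = 0,
i.e. ax + by + cz = a·x₀ + b·y₀ + c·z₀.
d = 5·(-4) + (-2)·(-3) + 0·10
  = -20 + 6 + 0
  = -14
Equation: 5x - 2y = -14

5x - 2y = -14


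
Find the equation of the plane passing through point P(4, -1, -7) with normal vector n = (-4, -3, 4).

The plane through P with normal n = (a, b, c) satisfies n·(r - P) = 0,
i.e. ax + by + cz = a·x₀ + b·y₀ + c·z₀.
d = (-4)·4 + (-3)·(-1) + 4·(-7)
  = -16 + 3 - 28
  = -41
Equation: -4x - 3y + 4z = -41

-4x - 3y + 4z = -41


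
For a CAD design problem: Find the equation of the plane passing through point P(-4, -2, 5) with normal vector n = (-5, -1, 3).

The plane through P with normal n = (a, b, c) satisfies n·(r - P) = 0,
i.e. ax + by + cz = a·x₀ + b·y₀ + c·z₀.
d = (-5)·(-4) + (-1)·(-2) + 3·5
  = 20 + 2 + 15
  = 37
Equation: -5x - y + 3z = 37

-5x - y + 3z = 37


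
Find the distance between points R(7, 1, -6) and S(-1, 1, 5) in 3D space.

d = √[(x₂-x₁)² + (y₂-y₁)² + (z₂-z₁)²]
  = √[(-8)² + 0² + 11²]
  = √[64 + 0 + 121]
  = √185
  ≈ 13.6

13.6


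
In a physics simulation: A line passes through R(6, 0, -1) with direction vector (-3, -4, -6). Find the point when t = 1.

P(t) = R + t·d
  = (6 + (-3)·1, 0 + (-4)·1, -1 + (-6)·1)
  = (6 - 3, 0 - 4, -1 - 6)
  = (3, -4, -7)

(3, -4, -7)


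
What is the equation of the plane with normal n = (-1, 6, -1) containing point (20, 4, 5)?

The plane through P with normal n = (a, b, c) satisfies n·(r - P) = 0,
i.e. ax + by + cz = a·x₀ + b·y₀ + c·z₀.
d = (-1)·20 + 6·4 + (-1)·5
  = -20 + 24 - 5
  = -1
Equation: -x + 6y - z = -1

-x + 6y - z = -1


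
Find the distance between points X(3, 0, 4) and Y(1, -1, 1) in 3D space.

d = √[(x₂-x₁)² + (y₂-y₁)² + (z₂-z₁)²]
  = √[(-2)² + (-1)² + (-3)²]
  = √[4 + 1 + 9]
  = √14
  ≈ 3.742

3.742


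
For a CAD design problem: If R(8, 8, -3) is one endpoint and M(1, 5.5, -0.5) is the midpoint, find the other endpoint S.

S = 2M - R
  = (2·1 - 8, 2·5.5 - 8, 2·(-0.5) - (-3))
  = (2 - 8, 11 - 8, -1 + 3)
  = (-6, 3, 2)

(-6, 3, 2)


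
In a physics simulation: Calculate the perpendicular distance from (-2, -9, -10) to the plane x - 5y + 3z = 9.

distance = |a·x₀ + b·y₀ + c·z₀ - d| / √(a² + b² + c²)
  = |1·(-2) + (-5)·(-9) + 3·(-10) - 9| / √(1² + (-5)² + 3²)
  = |-2 + 45 - 30 - 9| / √(1 + 25 + 9)
  = |4| / √35
  = 4 / 5.916
  ≈ 0.6761

0.6761


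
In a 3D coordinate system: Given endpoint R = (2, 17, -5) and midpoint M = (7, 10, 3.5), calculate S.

S = 2M - R
  = (2·7 - 2, 2·10 - 17, 2·3.5 - (-5))
  = (14 - 2, 20 - 17, 7 + 5)
  = (12, 3, 12)

(12, 3, 12)


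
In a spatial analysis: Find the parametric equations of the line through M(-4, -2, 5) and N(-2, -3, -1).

Direction vector d = N - M = (-2 + 4, -3 + 2, -1 - 5) = (2, -1, -6)
Parametric form r = M + t·d:
x = -4 + 2t, y = -2 - t, z = 5 - 6t

x = -4 + 2t, y = -2 - t, z = 5 - 6t


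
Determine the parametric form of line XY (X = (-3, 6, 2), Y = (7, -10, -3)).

Direction vector d = Y - X = (7 + 3, -10 - 6, -3 - 2) = (10, -16, -5)
Parametric form r = X + t·d:
x = -3 + 10t, y = 6 - 16t, z = 2 - 5t

x = -3 + 10t, y = 6 - 16t, z = 2 - 5t
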